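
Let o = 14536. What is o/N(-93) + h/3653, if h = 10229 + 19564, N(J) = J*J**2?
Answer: 23911108093/2938316121 ≈ 8.1377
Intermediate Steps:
N(J) = J**3
h = 29793
o/N(-93) + h/3653 = 14536/((-93)**3) + 29793/3653 = 14536/(-804357) + 29793*(1/3653) = 14536*(-1/804357) + 29793/3653 = -14536/804357 + 29793/3653 = 23911108093/2938316121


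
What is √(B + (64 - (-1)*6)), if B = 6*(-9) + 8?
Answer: 2*√6 ≈ 4.8990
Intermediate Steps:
B = -46 (B = -54 + 8 = -46)
√(B + (64 - (-1)*6)) = √(-46 + (64 - (-1)*6)) = √(-46 + (64 - 1*(-6))) = √(-46 + (64 + 6)) = √(-46 + 70) = √24 = 2*√6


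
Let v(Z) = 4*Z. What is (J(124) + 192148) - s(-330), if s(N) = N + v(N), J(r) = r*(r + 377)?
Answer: 255922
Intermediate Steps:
J(r) = r*(377 + r)
s(N) = 5*N (s(N) = N + 4*N = 5*N)
(J(124) + 192148) - s(-330) = (124*(377 + 124) + 192148) - 5*(-330) = (124*501 + 192148) - 1*(-1650) = (62124 + 192148) + 1650 = 254272 + 1650 = 255922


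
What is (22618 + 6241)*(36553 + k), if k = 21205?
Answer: 1666838122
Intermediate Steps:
(22618 + 6241)*(36553 + k) = (22618 + 6241)*(36553 + 21205) = 28859*57758 = 1666838122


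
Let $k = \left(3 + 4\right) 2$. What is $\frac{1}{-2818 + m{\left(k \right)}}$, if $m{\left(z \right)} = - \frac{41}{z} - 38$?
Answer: $- \frac{14}{40025} \approx -0.00034978$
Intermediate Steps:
$k = 14$ ($k = 7 \cdot 2 = 14$)
$m{\left(z \right)} = -38 - \frac{41}{z}$
$\frac{1}{-2818 + m{\left(k \right)}} = \frac{1}{-2818 - \left(38 + \frac{41}{14}\right)} = \frac{1}{-2818 - \frac{573}{14}} = \frac{1}{- \frac{40025}{14}} = - \frac{14}{40025}$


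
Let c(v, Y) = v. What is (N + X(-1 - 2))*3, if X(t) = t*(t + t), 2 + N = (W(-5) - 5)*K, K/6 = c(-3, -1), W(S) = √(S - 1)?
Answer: 318 - 54*I*√6 ≈ 318.0 - 132.27*I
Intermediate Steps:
W(S) = √(-1 + S)
K = -18 (K = 6*(-3) = -18)
N = 88 - 18*I*√6 (N = -2 + (√(-1 - 5) - 5)*(-18) = -2 + (√(-6) - 5)*(-18) = -2 + (I*√6 - 5)*(-18) = -2 + (-5 + I*√6)*(-18) = -2 + (90 - 18*I*√6) = 88 - 18*I*√6 ≈ 88.0 - 44.091*I)
X(t) = 2*t² (X(t) = t*(2*t) = 2*t²)
(N + X(-1 - 2))*3 = ((88 - 18*I*√6) + 2*(-1 - 2)²)*3 = ((88 - 18*I*√6) + 2*(-3)²)*3 = ((88 - 18*I*√6) + 2*9)*3 = ((88 - 18*I*√6) + 18)*3 = (106 - 18*I*√6)*3 = 318 - 54*I*√6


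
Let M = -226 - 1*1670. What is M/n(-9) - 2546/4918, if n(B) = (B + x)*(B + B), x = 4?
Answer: -796139/36885 ≈ -21.584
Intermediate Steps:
n(B) = 2*B*(4 + B) (n(B) = (B + 4)*(B + B) = (4 + B)*(2*B) = 2*B*(4 + B))
M = -1896 (M = -226 - 1670 = -1896)
M/n(-9) - 2546/4918 = -1896*(-1/(18*(4 - 9))) - 2546/4918 = -1896/(2*(-9)*(-5)) - 2546*1/4918 = -1896/90 - 1273/2459 = -1896*1/90 - 1273/2459 = -316/15 - 1273/2459 = -796139/36885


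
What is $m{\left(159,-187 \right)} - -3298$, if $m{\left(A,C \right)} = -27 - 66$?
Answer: $3205$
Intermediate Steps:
$m{\left(A,C \right)} = -93$ ($m{\left(A,C \right)} = -27 - 66 = -93$)
$m{\left(159,-187 \right)} - -3298 = -93 - -3298 = -93 + 3298 = 3205$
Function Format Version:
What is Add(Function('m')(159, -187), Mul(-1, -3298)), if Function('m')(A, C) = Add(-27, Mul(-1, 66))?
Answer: 3205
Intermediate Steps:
Function('m')(A, C) = -93 (Function('m')(A, C) = Add(-27, -66) = -93)
Add(Function('m')(159, -187), Mul(-1, -3298)) = Add(-93, Mul(-1, -3298)) = Add(-93, 3298) = 3205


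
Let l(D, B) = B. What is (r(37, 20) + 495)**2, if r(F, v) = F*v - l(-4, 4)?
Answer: 1515361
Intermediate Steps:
r(F, v) = -4 + F*v (r(F, v) = F*v - 1*4 = F*v - 4 = -4 + F*v)
(r(37, 20) + 495)**2 = ((-4 + 37*20) + 495)**2 = ((-4 + 740) + 495)**2 = (736 + 495)**2 = 1231**2 = 1515361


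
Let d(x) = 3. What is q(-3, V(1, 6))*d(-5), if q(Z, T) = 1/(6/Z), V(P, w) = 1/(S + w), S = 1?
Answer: -3/2 ≈ -1.5000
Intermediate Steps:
V(P, w) = 1/(1 + w)
q(Z, T) = Z/6
q(-3, V(1, 6))*d(-5) = ((⅙)*(-3))*3 = -½*3 = -3/2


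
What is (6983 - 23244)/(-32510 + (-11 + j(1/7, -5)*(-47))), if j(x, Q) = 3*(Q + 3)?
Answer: 16261/32239 ≈ 0.50439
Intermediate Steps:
j(x, Q) = 9 + 3*Q (j(x, Q) = 3*(3 + Q) = 9 + 3*Q)
(6983 - 23244)/(-32510 + (-11 + j(1/7, -5)*(-47))) = (6983 - 23244)/(-32510 + (-11 + (9 + 3*(-5))*(-47))) = -16261/(-32510 + (-11 + (9 - 15)*(-47))) = -16261/(-32510 + (-11 - 6*(-47))) = -16261/(-32510 + (-11 + 282)) = -16261/(-32510 + 271) = -16261/(-32239) = -16261*(-1/32239) = 16261/32239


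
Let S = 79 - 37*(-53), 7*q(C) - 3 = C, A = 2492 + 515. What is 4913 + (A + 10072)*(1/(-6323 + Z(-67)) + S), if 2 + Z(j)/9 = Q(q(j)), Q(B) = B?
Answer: 1199885808746/44963 ≈ 2.6686e+7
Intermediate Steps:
A = 3007
q(C) = 3/7 + C/7
Z(j) = -99/7 + 9*j/7 (Z(j) = -18 + 9*(3/7 + j/7) = -18 + (27/7 + 9*j/7) = -99/7 + 9*j/7)
S = 2040 (S = 79 + 1961 = 2040)
4913 + (A + 10072)*(1/(-6323 + Z(-67)) + S) = 4913 + (3007 + 10072)*(1/(-6323 + (-99/7 + (9/7)*(-67))) + 2040) = 4913 + 13079*(1/(-6323 + (-99/7 - 603/7)) + 2040) = 4913 + 13079*(1/(-6323 - 702/7) + 2040) = 4913 + 13079*(1/(-44963/7) + 2040) = 4913 + 13079*(-7/44963 + 2040) = 4913 + 13079*(91724513/44963) = 4913 + 1199664905527/44963 = 1199885808746/44963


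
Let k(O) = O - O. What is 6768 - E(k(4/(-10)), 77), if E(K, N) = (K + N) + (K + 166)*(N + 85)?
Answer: -20201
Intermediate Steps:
k(O) = 0
E(K, N) = K + N + (85 + N)*(166 + K) (E(K, N) = (K + N) + (166 + K)*(85 + N) = (K + N) + (85 + N)*(166 + K) = K + N + (85 + N)*(166 + K))
6768 - E(k(4/(-10)), 77) = 6768 - (14110 + 86*0 + 167*77 + 0*77) = 6768 - (14110 + 0 + 12859 + 0) = 6768 - 1*26969 = 6768 - 26969 = -20201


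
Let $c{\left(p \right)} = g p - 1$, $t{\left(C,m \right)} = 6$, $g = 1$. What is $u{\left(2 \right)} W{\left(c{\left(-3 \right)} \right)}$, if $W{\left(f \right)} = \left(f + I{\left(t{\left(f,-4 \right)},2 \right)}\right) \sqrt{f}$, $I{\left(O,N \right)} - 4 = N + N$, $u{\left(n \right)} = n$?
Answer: $16 i \approx 16.0 i$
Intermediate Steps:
$I{\left(O,N \right)} = 4 + 2 N$ ($I{\left(O,N \right)} = 4 + \left(N + N\right) = 4 + 2 N$)
$c{\left(p \right)} = -1 + p$ ($c{\left(p \right)} = 1 p - 1 = p - 1 = -1 + p$)
$W{\left(f \right)} = \sqrt{f} \left(8 + f\right)$ ($W{\left(f \right)} = \left(f + \left(4 + 2 \cdot 2\right)\right) \sqrt{f} = \left(f + \left(4 + 4\right)\right) \sqrt{f} = \left(f + 8\right) \sqrt{f} = \left(8 + f\right) \sqrt{f} = \sqrt{f} \left(8 + f\right)$)
$u{\left(2 \right)} W{\left(c{\left(-3 \right)} \right)} = 2 \sqrt{-1 - 3} \left(8 - 4\right) = 2 \sqrt{-4} \left(8 - 4\right) = 2 \cdot 2 i 4 = 2 \cdot 8 i = 16 i$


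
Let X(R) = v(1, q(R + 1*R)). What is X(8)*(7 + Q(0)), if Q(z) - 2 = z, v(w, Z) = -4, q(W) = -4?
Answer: -36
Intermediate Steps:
Q(z) = 2 + z
X(R) = -4
X(8)*(7 + Q(0)) = -4*(7 + (2 + 0)) = -4*(7 + 2) = -4*9 = -36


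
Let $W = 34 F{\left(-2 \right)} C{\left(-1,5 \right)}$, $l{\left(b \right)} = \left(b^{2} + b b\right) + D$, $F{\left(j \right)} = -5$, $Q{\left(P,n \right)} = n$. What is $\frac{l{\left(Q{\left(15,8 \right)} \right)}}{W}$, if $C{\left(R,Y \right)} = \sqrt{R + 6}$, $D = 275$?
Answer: $- \frac{403 \sqrt{5}}{850} \approx -1.0602$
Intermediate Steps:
$l{\left(b \right)} = 275 + 2 b^{2}$ ($l{\left(b \right)} = \left(b^{2} + b b\right) + 275 = \left(b^{2} + b^{2}\right) + 275 = 2 b^{2} + 275 = 275 + 2 b^{2}$)
$C{\left(R,Y \right)} = \sqrt{6 + R}$
$W = - 170 \sqrt{5}$ ($W = 34 \left(-5\right) \sqrt{6 - 1} = - 170 \sqrt{5} \approx -380.13$)
$\frac{l{\left(Q{\left(15,8 \right)} \right)}}{W} = \frac{275 + 2 \cdot 8^{2}}{\left(-170\right) \sqrt{5}} = \left(275 + 2 \cdot 64\right) \left(- \frac{\sqrt{5}}{850}\right) = \left(275 + 128\right) \left(- \frac{\sqrt{5}}{850}\right) = 403 \left(- \frac{\sqrt{5}}{850}\right) = - \frac{403 \sqrt{5}}{850}$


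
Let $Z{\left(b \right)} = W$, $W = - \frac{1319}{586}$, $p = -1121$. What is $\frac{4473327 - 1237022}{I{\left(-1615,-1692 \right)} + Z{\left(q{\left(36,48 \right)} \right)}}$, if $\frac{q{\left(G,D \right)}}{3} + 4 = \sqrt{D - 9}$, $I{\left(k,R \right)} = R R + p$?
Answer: $\frac{1896474730}{1676980079} \approx 1.1309$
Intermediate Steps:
$I{\left(k,R \right)} = -1121 + R^{2}$ ($I{\left(k,R \right)} = R R - 1121 = R^{2} - 1121 = -1121 + R^{2}$)
$W = - \frac{1319}{586}$ ($W = \left(-1319\right) \frac{1}{586} = - \frac{1319}{586} \approx -2.2509$)
$q{\left(G,D \right)} = -12 + 3 \sqrt{-9 + D}$ ($q{\left(G,D \right)} = -12 + 3 \sqrt{D - 9} = -12 + 3 \sqrt{-9 + D}$)
$Z{\left(b \right)} = - \frac{1319}{586}$
$\frac{4473327 - 1237022}{I{\left(-1615,-1692 \right)} + Z{\left(q{\left(36,48 \right)} \right)}} = \frac{4473327 - 1237022}{\left(-1121 + \left(-1692\right)^{2}\right) - \frac{1319}{586}} = \frac{3236305}{\left(-1121 + 2862864\right) - \frac{1319}{586}} = \frac{3236305}{2861743 - \frac{1319}{586}} = \frac{3236305}{\frac{1676980079}{586}} = 3236305 \cdot \frac{586}{1676980079} = \frac{1896474730}{1676980079}$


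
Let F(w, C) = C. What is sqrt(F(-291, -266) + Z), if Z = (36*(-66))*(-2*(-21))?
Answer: 7*I*sqrt(2042) ≈ 316.32*I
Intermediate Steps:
Z = -99792 (Z = -2376*42 = -99792)
sqrt(F(-291, -266) + Z) = sqrt(-266 - 99792) = sqrt(-100058) = 7*I*sqrt(2042)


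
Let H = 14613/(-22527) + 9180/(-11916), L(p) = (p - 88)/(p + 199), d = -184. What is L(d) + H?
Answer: -80995192/4142465 ≈ -19.552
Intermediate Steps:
L(p) = (-88 + p)/(199 + p)
H = -3527096/2485479 (H = 14613*(-1/22527) + 9180*(-1/11916) = -4871/7509 - 255/331 = -3527096/2485479 ≈ -1.4191)
L(d) + H = (-88 - 184)/(199 - 184) - 3527096/2485479 = -272/15 - 3527096/2485479 = -80995192/4142465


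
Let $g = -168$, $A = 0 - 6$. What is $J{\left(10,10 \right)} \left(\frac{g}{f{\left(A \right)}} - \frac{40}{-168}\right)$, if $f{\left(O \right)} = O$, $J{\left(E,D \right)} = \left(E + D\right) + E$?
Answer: $\frac{5930}{7} \approx 847.14$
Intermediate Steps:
$J{\left(E,D \right)} = D + 2 E$ ($J{\left(E,D \right)} = \left(D + E\right) + E = D + 2 E$)
$A = -6$
$J{\left(10,10 \right)} \left(\frac{g}{f{\left(A \right)}} - \frac{40}{-168}\right) = \left(10 + 2 \cdot 10\right) \left(- \frac{168}{-6} - \frac{40}{-168}\right) = \left(10 + 20\right) \left(\left(-168\right) \left(- \frac{1}{6}\right) - - \frac{5}{21}\right) = 30 \left(28 + \frac{5}{21}\right) = 30 \cdot \frac{593}{21} = \frac{5930}{7}$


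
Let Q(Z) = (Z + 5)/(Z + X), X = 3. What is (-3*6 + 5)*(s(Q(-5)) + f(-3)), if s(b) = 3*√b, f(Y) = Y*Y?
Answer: -117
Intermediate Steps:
Q(Z) = (5 + Z)/(3 + Z) (Q(Z) = (Z + 5)/(Z + 3) = (5 + Z)/(3 + Z))
f(Y) = Y²
(-3*6 + 5)*(s(Q(-5)) + f(-3)) = (-3*6 + 5)*(3*√((5 - 5)/(3 - 5)) + (-3)²) = (-18 + 5)*(3*√(0/(-2)) + 9) = -13*(3*√(-½*0) + 9) = -13*(3*√0 + 9) = -13*(3*0 + 9) = -13*(0 + 9) = -13*9 = -117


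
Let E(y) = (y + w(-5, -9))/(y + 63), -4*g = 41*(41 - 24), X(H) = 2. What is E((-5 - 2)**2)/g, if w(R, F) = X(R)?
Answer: -3/1148 ≈ -0.0026132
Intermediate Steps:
w(R, F) = 2
g = -697/4 (g = -41*(41 - 24)/4 = -41*17/4 = -1/4*697 = -697/4 ≈ -174.25)
E(y) = (2 + y)/(63 + y) (E(y) = (y + 2)/(y + 63) = (2 + y)/(63 + y))
E((-5 - 2)**2)/g = ((2 + (-5 - 2)**2)/(63 + (-5 - 2)**2))/(-697/4) = ((2 + (-7)**2)/(63 + (-7)**2))*(-4/697) = ((2 + 49)/(63 + 49))*(-4/697) = (51/112)*(-4/697) = -3/1148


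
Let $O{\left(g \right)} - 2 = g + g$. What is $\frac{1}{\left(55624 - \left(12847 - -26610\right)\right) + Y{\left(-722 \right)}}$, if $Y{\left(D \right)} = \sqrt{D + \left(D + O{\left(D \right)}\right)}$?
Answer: $\frac{5389}{87124925} - \frac{i \sqrt{2886}}{261374775} \approx 6.1854 \cdot 10^{-5} - 2.0553 \cdot 10^{-7} i$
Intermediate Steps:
$O{\left(g \right)} = 2 + 2 g$ ($O{\left(g \right)} = 2 + \left(g + g\right) = 2 + 2 g$)
$Y{\left(D \right)} = \sqrt{2 + 4 D}$ ($Y{\left(D \right)} = \sqrt{D + \left(D + \left(2 + 2 D\right)\right)} = \sqrt{D + \left(2 + 3 D\right)} = \sqrt{2 + 4 D}$)
$\frac{1}{\left(55624 - \left(12847 - -26610\right)\right) + Y{\left(-722 \right)}} = \frac{1}{\left(55624 - \left(12847 - -26610\right)\right) + \sqrt{2 + 4 \left(-722\right)}} = \frac{1}{\left(55624 - \left(12847 + 26610\right)\right) + \sqrt{2 - 2888}} = \frac{1}{\left(55624 - 39457\right) + \sqrt{-2886}} = \frac{1}{\left(55624 - 39457\right) + i \sqrt{2886}} = \frac{1}{16167 + i \sqrt{2886}}$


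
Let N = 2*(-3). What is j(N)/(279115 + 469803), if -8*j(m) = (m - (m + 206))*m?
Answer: -309/1497836 ≈ -0.00020630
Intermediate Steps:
N = -6
j(m) = 103*m/4 (j(m) = -(m - (m + 206))*m/8 = -(m - (206 + m))*m/8 = -(m + (-206 - m))*m/8 = -(-103)*m/4 = 103*m/4)
j(N)/(279115 + 469803) = ((103/4)*(-6))/(279115 + 469803) = -309/2/748918 = -309/2*1/748918 = -309/1497836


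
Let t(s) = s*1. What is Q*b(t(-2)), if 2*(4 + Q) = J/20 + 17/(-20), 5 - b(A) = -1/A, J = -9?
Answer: -837/40 ≈ -20.925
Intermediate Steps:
t(s) = s
b(A) = 5 + 1/A (b(A) = 5 - (-1)/A = 5 + 1/A)
Q = -93/20 (Q = -4 + (-9/20 + 17/(-20))/2 = -4 + (-9*1/20 + 17*(-1/20))/2 = -4 + (-9/20 - 17/20)/2 = -4 + (½)*(-13/10) = -4 - 13/20 = -93/20 ≈ -4.6500)
Q*b(t(-2)) = -93*(5 + 1/(-2))/20 = -93*(5 - ½)/20 = -93/20*9/2 = -837/40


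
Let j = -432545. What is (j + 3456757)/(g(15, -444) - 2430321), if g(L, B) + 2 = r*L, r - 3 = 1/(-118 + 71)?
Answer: -142137964/114223081 ≈ -1.2444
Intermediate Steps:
r = 140/47 (r = 3 + 1/(-118 + 71) = 3 + 1/(-47) = 3 - 1/47 = 140/47 ≈ 2.9787)
g(L, B) = -2 + 140*L/47
(j + 3456757)/(g(15, -444) - 2430321) = (-432545 + 3456757)/((-2 + (140/47)*15) - 2430321) = 3024212/((-2 + 2100/47) - 2430321) = 3024212/(2006/47 - 2430321) = 3024212/(-114223081/47) = 3024212*(-47/114223081) = -142137964/114223081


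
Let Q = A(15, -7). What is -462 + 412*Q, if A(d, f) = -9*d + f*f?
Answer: -35894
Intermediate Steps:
A(d, f) = f**2 - 9*d (A(d, f) = -9*d + f**2 = f**2 - 9*d)
Q = -86 (Q = (-7)**2 - 9*15 = 49 - 135 = -86)
-462 + 412*Q = -462 + 412*(-86) = -462 - 35432 = -35894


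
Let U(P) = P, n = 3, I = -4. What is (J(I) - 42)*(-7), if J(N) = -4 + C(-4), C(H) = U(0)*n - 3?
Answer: 343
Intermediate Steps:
C(H) = -3 (C(H) = 0*3 - 3 = 0 - 3 = -3)
J(N) = -7 (J(N) = -4 - 3 = -7)
(J(I) - 42)*(-7) = (-7 - 42)*(-7) = -49*(-7) = 343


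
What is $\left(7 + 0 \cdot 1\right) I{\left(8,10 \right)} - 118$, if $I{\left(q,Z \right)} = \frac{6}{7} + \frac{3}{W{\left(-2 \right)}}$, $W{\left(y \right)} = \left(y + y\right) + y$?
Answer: $- \frac{231}{2} \approx -115.5$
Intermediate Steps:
$W{\left(y \right)} = 3 y$ ($W{\left(y \right)} = 2 y + y = 3 y$)
$I{\left(q,Z \right)} = \frac{5}{14}$ ($I{\left(q,Z \right)} = \frac{6}{7} + \frac{3}{3 \left(-2\right)} = 6 \cdot \frac{1}{7} + \frac{3}{-6} = \frac{6}{7} + 3 \left(- \frac{1}{6}\right) = \frac{6}{7} - \frac{1}{2} = \frac{5}{14}$)
$\left(7 + 0 \cdot 1\right) I{\left(8,10 \right)} - 118 = \left(7 + 0 \cdot 1\right) \frac{5}{14} - 118 = \left(7 + 0\right) \frac{5}{14} - 118 = 7 \cdot \frac{5}{14} - 118 = \frac{5}{2} - 118 = - \frac{231}{2}$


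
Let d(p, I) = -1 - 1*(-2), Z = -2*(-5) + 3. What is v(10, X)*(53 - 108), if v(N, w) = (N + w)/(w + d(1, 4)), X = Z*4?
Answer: -3410/53 ≈ -64.340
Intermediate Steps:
Z = 13 (Z = 10 + 3 = 13)
d(p, I) = 1 (d(p, I) = -1 + 2 = 1)
X = 52 (X = 13*4 = 52)
v(N, w) = (N + w)/(1 + w) (v(N, w) = (N + w)/(w + 1) = (N + w)/(1 + w))
v(10, X)*(53 - 108) = ((10 + 52)/(1 + 52))*(53 - 108) = (62/53)*(-55) = -3410/53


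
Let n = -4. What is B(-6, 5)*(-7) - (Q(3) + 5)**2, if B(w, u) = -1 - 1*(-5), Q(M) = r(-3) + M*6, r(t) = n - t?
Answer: -512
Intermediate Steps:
r(t) = -4 - t
Q(M) = -1 + 6*M (Q(M) = (-4 - 1*(-3)) + M*6 = (-4 + 3) + 6*M = -1 + 6*M)
B(w, u) = 4 (B(w, u) = -1 + 5 = 4)
B(-6, 5)*(-7) - (Q(3) + 5)**2 = 4*(-7) - ((-1 + 6*3) + 5)**2 = -28 - ((-1 + 18) + 5)**2 = -28 - (17 + 5)**2 = -28 - 1*22**2 = -28 - 1*484 = -28 - 484 = -512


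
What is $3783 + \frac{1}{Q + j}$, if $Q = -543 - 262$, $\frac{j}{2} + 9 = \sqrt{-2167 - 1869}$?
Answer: $\frac{2623407536}{693473} - \frac{4 i \sqrt{1009}}{693473} \approx 3783.0 - 0.00018322 i$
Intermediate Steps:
$j = -18 + 4 i \sqrt{1009}$ ($j = -18 + 2 \sqrt{-2167 - 1869} = -18 + 2 \sqrt{-4036} = -18 + 2 \cdot 2 i \sqrt{1009} = -18 + 4 i \sqrt{1009} \approx -18.0 + 127.06 i$)
$Q = -805$ ($Q = -543 - 262 = -805$)
$3783 + \frac{1}{Q + j} = 3783 + \frac{1}{-805 - \left(18 - 4 i \sqrt{1009}\right)} = 3783 + \frac{1}{-823 + 4 i \sqrt{1009}}$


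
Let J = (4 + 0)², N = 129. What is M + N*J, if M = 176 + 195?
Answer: 2435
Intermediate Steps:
J = 16 (J = 4² = 16)
M = 371
M + N*J = 371 + 129*16 = 371 + 2064 = 2435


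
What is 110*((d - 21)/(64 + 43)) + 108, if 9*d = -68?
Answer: 75734/963 ≈ 78.644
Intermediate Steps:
d = -68/9 (d = (⅑)*(-68) = -68/9 ≈ -7.5556)
110*((d - 21)/(64 + 43)) + 108 = 110*((-68/9 - 21)/(64 + 43)) + 108 = 110*(-257/9/107) + 108 = 110*(-257/9*1/107) + 108 = 110*(-257/963) + 108 = -28270/963 + 108 = 75734/963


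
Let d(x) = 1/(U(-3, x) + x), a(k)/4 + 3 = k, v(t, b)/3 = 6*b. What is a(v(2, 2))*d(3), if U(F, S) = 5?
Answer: 33/2 ≈ 16.500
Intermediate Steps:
v(t, b) = 18*b (v(t, b) = 3*(6*b) = 18*b)
a(k) = -12 + 4*k
d(x) = 1/(5 + x)
a(v(2, 2))*d(3) = (-12 + 4*(18*2))/(5 + 3) = (-12 + 4*36)/8 = (-12 + 144)*(⅛) = 132*(⅛) = 33/2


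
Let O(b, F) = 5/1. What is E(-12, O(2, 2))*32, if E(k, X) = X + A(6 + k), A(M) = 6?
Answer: 352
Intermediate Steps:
O(b, F) = 5 (O(b, F) = 5*1 = 5)
E(k, X) = 6 + X (E(k, X) = X + 6 = 6 + X)
E(-12, O(2, 2))*32 = (6 + 5)*32 = 11*32 = 352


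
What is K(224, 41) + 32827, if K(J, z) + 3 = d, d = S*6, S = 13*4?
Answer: 33136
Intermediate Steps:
S = 52
d = 312 (d = 52*6 = 312)
K(J, z) = 309 (K(J, z) = -3 + 312 = 309)
K(224, 41) + 32827 = 309 + 32827 = 33136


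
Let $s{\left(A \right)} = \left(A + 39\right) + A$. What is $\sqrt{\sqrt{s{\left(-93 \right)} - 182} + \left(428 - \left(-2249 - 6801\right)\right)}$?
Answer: $\sqrt{9478 + i \sqrt{329}} \approx 97.355 + 0.0932 i$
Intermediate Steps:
$s{\left(A \right)} = 39 + 2 A$ ($s{\left(A \right)} = \left(39 + A\right) + A = 39 + 2 A$)
$\sqrt{\sqrt{s{\left(-93 \right)} - 182} + \left(428 - \left(-2249 - 6801\right)\right)} = \sqrt{\sqrt{\left(39 + 2 \left(-93\right)\right) - 182} + \left(428 - \left(-2249 - 6801\right)\right)} = \sqrt{\sqrt{\left(39 - 186\right) - 182} + \left(428 - \left(-2249 - 6801\right)\right)} = \sqrt{\sqrt{-147 - 182} + \left(428 - -9050\right)} = \sqrt{\sqrt{-329} + \left(428 + 9050\right)} = \sqrt{i \sqrt{329} + 9478} = \sqrt{9478 + i \sqrt{329}}$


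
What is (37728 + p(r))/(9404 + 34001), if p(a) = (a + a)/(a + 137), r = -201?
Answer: 1207497/1388960 ≈ 0.86935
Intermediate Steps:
p(a) = 2*a/(137 + a) (p(a) = (2*a)/(137 + a) = 2*a/(137 + a))
(37728 + p(r))/(9404 + 34001) = (37728 + 2*(-201)/(137 - 201))/(9404 + 34001) = (37728 + 2*(-201)/(-64))/43405 = (37728 + 2*(-201)*(-1/64))*(1/43405) = (37728 + 201/32)*(1/43405) = (1207497/32)*(1/43405) = 1207497/1388960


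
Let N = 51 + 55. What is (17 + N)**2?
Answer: 15129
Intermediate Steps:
N = 106
(17 + N)**2 = (17 + 106)**2 = 123**2 = 15129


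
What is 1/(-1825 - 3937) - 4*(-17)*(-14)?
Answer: -5485425/5762 ≈ -952.00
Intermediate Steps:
1/(-1825 - 3937) - 4*(-17)*(-14) = 1/(-5762) - (-68)*(-14) = -1/5762 - 1*952 = -1/5762 - 952 = -5485425/5762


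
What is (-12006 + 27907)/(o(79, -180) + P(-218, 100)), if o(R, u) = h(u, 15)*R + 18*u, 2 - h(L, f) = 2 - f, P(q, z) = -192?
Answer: -15901/2247 ≈ -7.0765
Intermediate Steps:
h(L, f) = f (h(L, f) = 2 - (2 - f) = 2 + (-2 + f) = f)
o(R, u) = 15*R + 18*u
(-12006 + 27907)/(o(79, -180) + P(-218, 100)) = (-12006 + 27907)/((15*79 + 18*(-180)) - 192) = 15901/((1185 - 3240) - 192) = 15901/(-2055 - 192) = 15901/(-2247) = 15901*(-1/2247) = -15901/2247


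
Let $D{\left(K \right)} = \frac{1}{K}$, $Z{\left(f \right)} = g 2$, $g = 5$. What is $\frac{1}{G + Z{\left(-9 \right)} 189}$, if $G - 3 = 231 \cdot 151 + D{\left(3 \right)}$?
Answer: $\frac{3}{110323} \approx 2.7193 \cdot 10^{-5}$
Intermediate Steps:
$Z{\left(f \right)} = 10$ ($Z{\left(f \right)} = 5 \cdot 2 = 10$)
$G = \frac{104653}{3}$ ($G = 3 + \left(231 \cdot 151 + \frac{1}{3}\right) = 3 + \left(34881 + \frac{1}{3}\right) = 3 + \frac{104644}{3} = \frac{104653}{3} \approx 34884.0$)
$\frac{1}{G + Z{\left(-9 \right)} 189} = \frac{1}{\frac{104653}{3} + 10 \cdot 189} = \frac{1}{\frac{104653}{3} + 1890} = \frac{1}{\frac{110323}{3}} = \frac{3}{110323}$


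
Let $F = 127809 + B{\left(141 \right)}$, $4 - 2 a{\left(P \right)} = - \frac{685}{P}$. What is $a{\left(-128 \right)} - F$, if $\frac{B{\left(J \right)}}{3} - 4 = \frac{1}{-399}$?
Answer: $- \frac{4352072161}{34048} \approx -1.2782 \cdot 10^{5}$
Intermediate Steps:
$a{\left(P \right)} = 2 + \frac{685}{2 P}$ ($a{\left(P \right)} = 2 - \frac{\left(-685\right) \frac{1}{P}}{2} = 2 + \frac{685}{2 P}$)
$B{\left(J \right)} = \frac{1595}{133}$ ($B{\left(J \right)} = 12 + \frac{3}{-399} = 12 + 3 \left(- \frac{1}{399}\right) = 12 - \frac{1}{133} = \frac{1595}{133}$)
$F = \frac{17000192}{133}$ ($F = 127809 + \frac{1595}{133} = \frac{17000192}{133} \approx 1.2782 \cdot 10^{5}$)
$a{\left(-128 \right)} - F = \left(2 + \frac{685}{2 \left(-128\right)}\right) - \frac{17000192}{133} = \left(2 + \frac{685}{2} \left(- \frac{1}{128}\right)\right) - \frac{17000192}{133} = \left(2 - \frac{685}{256}\right) - \frac{17000192}{133} = - \frac{173}{256} - \frac{17000192}{133} = - \frac{4352072161}{34048}$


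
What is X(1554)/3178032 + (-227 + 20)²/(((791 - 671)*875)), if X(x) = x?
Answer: 118349534/289664375 ≈ 0.40857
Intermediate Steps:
X(1554)/3178032 + (-227 + 20)²/(((791 - 671)*875)) = 1554/3178032 + (-227 + 20)²/(((791 - 671)*875)) = 1554*(1/3178032) + (-207)²/((120*875)) = 259/529672 + 42849/105000 = 259/529672 + 42849*(1/105000) = 259/529672 + 14283/35000 = 118349534/289664375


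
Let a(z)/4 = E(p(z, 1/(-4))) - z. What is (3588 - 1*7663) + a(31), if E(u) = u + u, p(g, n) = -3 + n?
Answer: -4225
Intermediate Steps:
E(u) = 2*u
a(z) = -26 - 4*z (a(z) = 4*(2*(-3 + 1/(-4)) - z) = 4*(2*(-3 - ¼) - z) = 4*(2*(-13/4) - z) = 4*(-13/2 - z) = -26 - 4*z)
(3588 - 1*7663) + a(31) = (3588 - 1*7663) + (-26 - 4*31) = (3588 - 7663) + (-26 - 124) = -4075 - 150 = -4225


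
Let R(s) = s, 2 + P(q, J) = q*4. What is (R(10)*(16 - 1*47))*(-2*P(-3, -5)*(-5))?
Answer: 43400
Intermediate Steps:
P(q, J) = -2 + 4*q (P(q, J) = -2 + q*4 = -2 + 4*q)
(R(10)*(16 - 1*47))*(-2*P(-3, -5)*(-5)) = (10*(16 - 1*47))*(-2*(-2 + 4*(-3))*(-5)) = (10*(16 - 47))*(-2*(-2 - 12)*(-5)) = (10*(-31))*(-2*(-14)*(-5)) = -8680*(-5) = -310*(-140) = 43400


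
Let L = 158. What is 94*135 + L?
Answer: 12848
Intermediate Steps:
94*135 + L = 94*135 + 158 = 12690 + 158 = 12848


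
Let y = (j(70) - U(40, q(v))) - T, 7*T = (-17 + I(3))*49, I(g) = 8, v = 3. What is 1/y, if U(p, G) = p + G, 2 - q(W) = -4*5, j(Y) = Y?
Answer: 1/71 ≈ 0.014085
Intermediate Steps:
q(W) = 22 (q(W) = 2 - (-4)*5 = 2 - 1*(-20) = 2 + 20 = 22)
U(p, G) = G + p
T = -63 (T = ((-17 + 8)*49)/7 = (-9*49)/7 = (⅐)*(-441) = -63)
y = 71 (y = (70 - (22 + 40)) - 1*(-63) = (70 - 1*62) + 63 = (70 - 62) + 63 = 8 + 63 = 71)
1/y = 1/71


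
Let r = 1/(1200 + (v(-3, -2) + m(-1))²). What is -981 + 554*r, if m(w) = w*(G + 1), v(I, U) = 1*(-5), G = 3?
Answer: -1256107/1281 ≈ -980.57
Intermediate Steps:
v(I, U) = -5
m(w) = 4*w (m(w) = w*(3 + 1) = w*4 = 4*w)
r = 1/1281 (r = 1/(1200 + (-5 + 4*(-1))²) = 1/(1200 + (-5 - 4)²) = 1/(1200 + (-9)²) = 1/(1200 + 81) = 1/1281 ≈ 0.00078064)
-981 + 554*r = -981 + 554*(1/1281) = -981 + 554/1281 = -1256107/1281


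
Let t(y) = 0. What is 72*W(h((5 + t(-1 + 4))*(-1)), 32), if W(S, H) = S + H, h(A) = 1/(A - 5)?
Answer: 11484/5 ≈ 2296.8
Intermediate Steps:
h(A) = 1/(-5 + A)
W(S, H) = H + S
72*W(h((5 + t(-1 + 4))*(-1)), 32) = 72*(32 + 1/(-5 + (5 + 0)*(-1))) = 72*(32 + 1/(-5 + 5*(-1))) = 72*(32 + 1/(-5 - 5)) = 72*(32 + 1/(-10)) = 72*(32 - 1/10) = 72*(319/10) = 11484/5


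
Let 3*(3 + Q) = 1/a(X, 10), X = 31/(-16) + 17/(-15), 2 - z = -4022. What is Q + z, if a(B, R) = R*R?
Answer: 1206301/300 ≈ 4021.0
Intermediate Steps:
z = 4024 (z = 2 - 1*(-4022) = 2 + 4022 = 4024)
X = -737/240 (X = 31*(-1/16) + 17*(-1/15) = -31/16 - 17/15 = -737/240 ≈ -3.0708)
a(B, R) = R**2
Q = -899/300 (Q = -3 + 1/(3*(10**2)) = -3 + (1/3)/100 = -3 + (1/3)*(1/100) = -3 + 1/300 = -899/300 ≈ -2.9967)
Q + z = -899/300 + 4024 = 1206301/300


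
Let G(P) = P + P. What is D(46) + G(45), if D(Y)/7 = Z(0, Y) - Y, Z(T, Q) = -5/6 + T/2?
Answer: -1427/6 ≈ -237.83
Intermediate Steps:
G(P) = 2*P
Z(T, Q) = -⅚ + T/2 (Z(T, Q) = -5*⅙ + T*(½) = -⅚ + T/2)
D(Y) = -35/6 - 7*Y (D(Y) = 7*((-⅚ + (½)*0) - Y) = 7*((-⅚ + 0) - Y) = 7*(-⅚ - Y) = -35/6 - 7*Y)
D(46) + G(45) = (-35/6 - 7*46) + 2*45 = (-35/6 - 322) + 90 = -1967/6 + 90 = -1427/6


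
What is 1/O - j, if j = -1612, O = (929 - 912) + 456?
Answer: 762477/473 ≈ 1612.0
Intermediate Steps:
O = 473 (O = 17 + 456 = 473)
1/O - j = 1/473 - 1*(-1612) = 1/473 + 1612 = 762477/473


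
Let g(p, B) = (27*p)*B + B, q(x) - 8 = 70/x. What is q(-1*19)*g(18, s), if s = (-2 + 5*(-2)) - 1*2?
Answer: -559076/19 ≈ -29425.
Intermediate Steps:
q(x) = 8 + 70/x
s = -14 (s = (-2 - 10) - 2 = -12 - 2 = -14)
g(p, B) = B + 27*B*p (g(p, B) = 27*B*p + B = B + 27*B*p)
q(-1*19)*g(18, s) = (8 + 70/((-1*19)))*(-14*(1 + 27*18)) = (8 + 70/(-19))*(-14*(1 + 486)) = (8 + 70*(-1/19))*(-14*487) = (8 - 70/19)*(-6818) = (82/19)*(-6818) = -559076/19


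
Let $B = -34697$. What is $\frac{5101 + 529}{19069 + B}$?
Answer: $- \frac{2815}{7814} \approx -0.36025$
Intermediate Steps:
$\frac{5101 + 529}{19069 + B} = \frac{5101 + 529}{19069 - 34697} = \frac{5630}{-15628} = 5630 \left(- \frac{1}{15628}\right) = - \frac{2815}{7814}$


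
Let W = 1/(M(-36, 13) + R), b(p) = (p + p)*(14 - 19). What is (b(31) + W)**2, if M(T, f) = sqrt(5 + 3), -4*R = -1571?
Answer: 585296523565190564/6090594575569 + 48962991744*sqrt(2)/6090594575569 ≈ 96098.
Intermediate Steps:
R = 1571/4 (R = -1/4*(-1571) = 1571/4 ≈ 392.75)
b(p) = -10*p (b(p) = (2*p)*(-5) = -10*p)
M(T, f) = 2*sqrt(2) (M(T, f) = sqrt(8) = 2*sqrt(2))
W = 1/(1571/4 + 2*sqrt(2)) (W = 1/(2*sqrt(2) + 1571/4) = 1/(1571/4 + 2*sqrt(2)) ≈ 0.0025279)
(b(31) + W)**2 = (-10*31 + (6284/2467913 - 32*sqrt(2)/2467913))**2 = (-310 + (6284/2467913 - 32*sqrt(2)/2467913))**2 = (-765046746/2467913 - 32*sqrt(2)/2467913)**2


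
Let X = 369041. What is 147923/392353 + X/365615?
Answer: 198877211118/143450142095 ≈ 1.3864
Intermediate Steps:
147923/392353 + X/365615 = 147923/392353 + 369041/365615 = 198877211118/143450142095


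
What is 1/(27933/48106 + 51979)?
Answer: 48106/2500529707 ≈ 1.9238e-5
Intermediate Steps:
1/(27933/48106 + 51979) = 1/(2500529707/48106) = 48106/2500529707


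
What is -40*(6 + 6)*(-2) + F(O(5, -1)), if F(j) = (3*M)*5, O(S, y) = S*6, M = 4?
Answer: 1020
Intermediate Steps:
O(S, y) = 6*S
F(j) = 60 (F(j) = (3*4)*5 = 12*5 = 60)
-40*(6 + 6)*(-2) + F(O(5, -1)) = -40*(6 + 6)*(-2) + 60 = -480*(-2) + 60 = -40*(-24) + 60 = 960 + 60 = 1020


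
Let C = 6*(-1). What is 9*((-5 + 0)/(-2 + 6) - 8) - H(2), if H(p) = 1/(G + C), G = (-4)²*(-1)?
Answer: -3661/44 ≈ -83.205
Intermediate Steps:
G = -16 (G = 16*(-1) = -16)
C = -6
H(p) = -1/22 (H(p) = 1/(-16 - 6) = 1/(-22) = -1/22)
9*((-5 + 0)/(-2 + 6) - 8) - H(2) = 9*((-5 + 0)/(-2 + 6) - 8) - 1*(-1/22) = 9*(-5/4 - 8) + 1/22 = 9*(-37/4) + 1/22 = -333/4 + 1/22 = -3661/44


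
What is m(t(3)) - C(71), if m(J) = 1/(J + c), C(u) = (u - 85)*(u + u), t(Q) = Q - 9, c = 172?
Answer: 330009/166 ≈ 1988.0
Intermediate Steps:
t(Q) = -9 + Q
C(u) = 2*u*(-85 + u) (C(u) = (-85 + u)*(2*u) = 2*u*(-85 + u))
m(J) = 1/(172 + J) (m(J) = 1/(J + 172) = 1/(172 + J))
m(t(3)) - C(71) = 1/(172 + (-9 + 3)) - 2*71*(-85 + 71) = 1/(172 - 6) - 2*71*(-14) = 1/166 - 1*(-1988) = 1/166 + 1988 = 330009/166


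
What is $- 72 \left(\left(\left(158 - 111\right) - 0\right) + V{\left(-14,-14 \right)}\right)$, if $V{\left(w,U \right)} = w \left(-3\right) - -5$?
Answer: $-6768$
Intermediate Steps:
$V{\left(w,U \right)} = 5 - 3 w$ ($V{\left(w,U \right)} = - 3 w + 5 = 5 - 3 w$)
$- 72 \left(\left(\left(158 - 111\right) - 0\right) + V{\left(-14,-14 \right)}\right) = - 72 \left(\left(\left(158 - 111\right) - 0\right) + \left(5 - -42\right)\right) = - 72 \left(\left(47 + 0\right) + \left(5 + 42\right)\right) = - 72 \left(47 + 47\right) = \left(-72\right) 94 = -6768$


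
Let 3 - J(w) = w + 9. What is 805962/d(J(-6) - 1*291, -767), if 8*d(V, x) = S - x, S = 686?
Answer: 6447696/1453 ≈ 4437.5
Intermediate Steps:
J(w) = -6 - w (J(w) = 3 - (w + 9) = 3 - (9 + w) = 3 + (-9 - w) = -6 - w)
d(V, x) = 343/4 - x/8 (d(V, x) = (686 - x)/8 = 343/4 - x/8)
805962/d(J(-6) - 1*291, -767) = 805962/(343/4 - ⅛*(-767)) = 805962/(343/4 + 767/8) = 805962/(1453/8) = 805962*(8/1453) = 6447696/1453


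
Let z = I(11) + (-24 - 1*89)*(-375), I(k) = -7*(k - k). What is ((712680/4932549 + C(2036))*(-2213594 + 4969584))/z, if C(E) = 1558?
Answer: 1412100196559452/13934450925 ≈ 1.0134e+5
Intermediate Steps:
I(k) = 0 (I(k) = -7*0 = 0)
z = 42375 (z = 0 + (-24 - 1*89)*(-375) = 0 + (-24 - 89)*(-375) = 0 - 113*(-375) = 0 + 42375 = 42375)
((712680/4932549 + C(2036))*(-2213594 + 4969584))/z = ((712680/4932549 + 1558)*(-2213594 + 4969584))/42375 = ((712680*(1/4932549) + 1558)*2755990)*(1/42375) = ((237560/1644183 + 1558)*2755990)*(1/42375) = ((2561874674/1644183)*2755990)*(1/42375) = (7060500982797260/1644183)*(1/42375) = 1412100196559452/13934450925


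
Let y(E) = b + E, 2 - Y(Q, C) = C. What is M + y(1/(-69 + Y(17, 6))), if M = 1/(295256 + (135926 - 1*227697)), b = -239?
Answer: -3550406207/14854405 ≈ -239.01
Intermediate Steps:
Y(Q, C) = 2 - C
y(E) = -239 + E
M = 1/203485 (M = 1/(295256 + (135926 - 227697)) = 1/(295256 - 91771) = 1/203485 ≈ 4.9144e-6)
M + y(1/(-69 + Y(17, 6))) = 1/203485 + (-239 + 1/(-69 + (2 - 1*6))) = 1/203485 + (-239 + 1/(-69 + (2 - 6))) = 1/203485 + (-239 + 1/(-69 - 4)) = 1/203485 + (-239 + 1/(-73)) = 1/203485 + (-239 - 1/73) = 1/203485 - 17448/73 = -3550406207/14854405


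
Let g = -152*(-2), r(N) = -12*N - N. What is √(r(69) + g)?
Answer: I*√593 ≈ 24.352*I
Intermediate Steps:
r(N) = -13*N
g = 304
√(r(69) + g) = √(-13*69 + 304) = √(-897 + 304) = √(-593) = I*√593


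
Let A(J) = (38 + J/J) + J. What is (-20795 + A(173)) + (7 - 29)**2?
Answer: -20099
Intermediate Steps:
A(J) = 39 + J (A(J) = (38 + 1) + J = 39 + J)
(-20795 + A(173)) + (7 - 29)**2 = (-20795 + (39 + 173)) + (7 - 29)**2 = (-20795 + 212) + (-22)**2 = -20583 + 484 = -20099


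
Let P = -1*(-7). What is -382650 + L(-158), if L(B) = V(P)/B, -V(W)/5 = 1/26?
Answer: -1571926195/4108 ≈ -3.8265e+5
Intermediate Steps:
P = 7
V(W) = -5/26
L(B) = -5/(26*B)
-382650 + L(-158) = -382650 - 5/26/(-158) = -382650 - 5/26*(-1/158) = -382650 + 5/4108 = -1571926195/4108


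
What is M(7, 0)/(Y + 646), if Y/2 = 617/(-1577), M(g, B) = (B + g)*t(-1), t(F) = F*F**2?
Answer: -11039/1017508 ≈ -0.010849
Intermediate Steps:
t(F) = F**3
M(g, B) = -B - g (M(g, B) = (B + g)*(-1)**3 = (B + g)*(-1) = -B - g)
Y = -1234/1577 (Y = 2*(617/(-1577)) = 2*(617*(-1/1577)) = 2*(-617/1577) = -1234/1577 ≈ -0.78250)
M(7, 0)/(Y + 646) = (-1*0 - 1*7)/(-1234/1577 + 646) = (0 - 7)/(1017508/1577) = -7*1577/1017508 = -11039/1017508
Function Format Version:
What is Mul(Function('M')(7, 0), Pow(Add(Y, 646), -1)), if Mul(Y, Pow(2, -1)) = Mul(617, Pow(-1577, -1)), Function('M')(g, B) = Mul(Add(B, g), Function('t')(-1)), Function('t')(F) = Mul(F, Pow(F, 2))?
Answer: Rational(-11039, 1017508) ≈ -0.010849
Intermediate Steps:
Function('t')(F) = Pow(F, 3)
Function('M')(g, B) = Add(Mul(-1, B), Mul(-1, g)) (Function('M')(g, B) = Mul(Add(B, g), Pow(-1, 3)) = Mul(Add(B, g), -1) = Add(Mul(-1, B), Mul(-1, g)))
Y = Rational(-1234, 1577) (Y = Mul(2, Mul(617, Pow(-1577, -1))) = Mul(2, Mul(617, Rational(-1, 1577))) = Mul(2, Rational(-617, 1577)) = Rational(-1234, 1577) ≈ -0.78250)
Mul(Function('M')(7, 0), Pow(Add(Y, 646), -1)) = Mul(Add(Mul(-1, 0), Mul(-1, 7)), Pow(Add(Rational(-1234, 1577), 646), -1)) = Mul(Add(0, -7), Pow(Rational(1017508, 1577), -1)) = Mul(-7, Rational(1577, 1017508)) = Rational(-11039, 1017508)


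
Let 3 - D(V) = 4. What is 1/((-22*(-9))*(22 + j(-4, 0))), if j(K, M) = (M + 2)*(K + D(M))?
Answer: 1/2376 ≈ 0.00042088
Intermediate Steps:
D(V) = -1 (D(V) = 3 - 1*4 = 3 - 4 = -1)
j(K, M) = (-1 + K)*(2 + M) (j(K, M) = (M + 2)*(K - 1) = (2 + M)*(-1 + K) = (-1 + K)*(2 + M))
1/((-22*(-9))*(22 + j(-4, 0))) = 1/((-22*(-9))*(22 + (-2 - 1*0 + 2*(-4) - 4*0))) = 1/(198*(22 + (-2 + 0 - 8 + 0))) = 1/(198*(22 - 10)) = 1/(198*12) = 1/2376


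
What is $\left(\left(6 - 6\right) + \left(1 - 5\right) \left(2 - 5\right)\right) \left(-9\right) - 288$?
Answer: $-396$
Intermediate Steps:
$\left(\left(6 - 6\right) + \left(1 - 5\right) \left(2 - 5\right)\right) \left(-9\right) - 288 = \left(\left(6 - 6\right) - -12\right) \left(-9\right) - 288 = \left(0 + 12\right) \left(-9\right) - 288 = 12 \left(-9\right) - 288 = -108 - 288 = -396$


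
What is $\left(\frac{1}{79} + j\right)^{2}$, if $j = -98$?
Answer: $\frac{59923081}{6241} \approx 9601.5$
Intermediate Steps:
$\left(\frac{1}{79} + j\right)^{2} = \left(\frac{1}{79} - 98\right)^{2} = \left(- \frac{7741}{79}\right)^{2} = \frac{59923081}{6241}$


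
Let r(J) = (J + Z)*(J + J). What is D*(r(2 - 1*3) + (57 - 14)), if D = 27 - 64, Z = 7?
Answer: -1147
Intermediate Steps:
D = -37
r(J) = 2*J*(7 + J) (r(J) = (J + 7)*(J + J) = (7 + J)*(2*J) = 2*J*(7 + J))
D*(r(2 - 1*3) + (57 - 14)) = -37*(2*(2 - 1*3)*(7 + (2 - 1*3)) + (57 - 14)) = -37*(2*(2 - 3)*(7 + (2 - 3)) + 43) = -37*(2*(-1)*(7 - 1) + 43) = -37*(2*(-1)*6 + 43) = -37*(-12 + 43) = -37*31 = -1147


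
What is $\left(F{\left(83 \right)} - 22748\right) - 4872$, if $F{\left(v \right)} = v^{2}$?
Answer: $-20731$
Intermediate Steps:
$\left(F{\left(83 \right)} - 22748\right) - 4872 = \left(83^{2} - 22748\right) - 4872 = \left(6889 - 22748\right) - 4872 = -15859 - 4872 = -20731$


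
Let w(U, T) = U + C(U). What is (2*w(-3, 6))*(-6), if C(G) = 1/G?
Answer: 40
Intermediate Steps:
C(G) = 1/G
w(U, T) = U + 1/U
(2*w(-3, 6))*(-6) = (2*(-3 + 1/(-3)))*(-6) = (2*(-3 - ⅓))*(-6) = (2*(-10/3))*(-6) = -20/3*(-6) = 40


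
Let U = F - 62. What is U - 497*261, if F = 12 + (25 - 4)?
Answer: -129746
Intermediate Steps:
F = 33 (F = 12 + 21 = 33)
U = -29 (U = 33 - 62 = -29)
U - 497*261 = -29 - 497*261 = -29 - 129717 = -129746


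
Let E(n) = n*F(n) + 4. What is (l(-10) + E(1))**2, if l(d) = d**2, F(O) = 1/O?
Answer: 11025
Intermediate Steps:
E(n) = 5 (E(n) = n/n + 4 = 1 + 4 = 5)
(l(-10) + E(1))**2 = ((-10)**2 + 5)**2 = (100 + 5)**2 = 105**2 = 11025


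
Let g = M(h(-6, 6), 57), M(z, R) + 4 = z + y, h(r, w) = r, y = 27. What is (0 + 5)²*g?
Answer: 425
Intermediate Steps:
M(z, R) = 23 + z (M(z, R) = -4 + (z + 27) = -4 + (27 + z) = 23 + z)
g = 17 (g = 23 - 6 = 17)
(0 + 5)²*g = (0 + 5)²*17 = 5²*17 = 25*17 = 425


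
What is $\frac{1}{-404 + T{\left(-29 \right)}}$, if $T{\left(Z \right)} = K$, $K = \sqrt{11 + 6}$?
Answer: $- \frac{404}{163199} - \frac{\sqrt{17}}{163199} \approx -0.0025008$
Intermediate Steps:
$K = \sqrt{17} \approx 4.1231$
$T{\left(Z \right)} = \sqrt{17}$
$\frac{1}{-404 + T{\left(-29 \right)}} = \frac{1}{-404 + \sqrt{17}}$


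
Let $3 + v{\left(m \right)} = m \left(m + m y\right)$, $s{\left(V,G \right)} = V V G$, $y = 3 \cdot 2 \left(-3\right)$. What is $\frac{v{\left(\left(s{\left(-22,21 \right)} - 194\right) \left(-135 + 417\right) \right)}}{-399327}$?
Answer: $\frac{44793623972401}{133109} \approx 3.3652 \cdot 10^{8}$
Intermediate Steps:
$y = -18$ ($y = 6 \left(-3\right) = -18$)
$s{\left(V,G \right)} = G V^{2}$ ($s{\left(V,G \right)} = V^{2} G = G V^{2}$)
$v{\left(m \right)} = -3 - 17 m^{2}$ ($v{\left(m \right)} = -3 + m \left(m + m \left(-18\right)\right) = -3 + m \left(m - 18 m\right) = -3 + m \left(- 17 m\right) = -3 - 17 m^{2}$)
$\frac{v{\left(\left(s{\left(-22,21 \right)} - 194\right) \left(-135 + 417\right) \right)}}{-399327} = \frac{-3 - 17 \left(\left(21 \left(-22\right)^{2} - 194\right) \left(-135 + 417\right)\right)^{2}}{-399327} = \left(-3 - 17 \left(\left(21 \cdot 484 - 194\right) 282\right)^{2}\right) \left(- \frac{1}{399327}\right) = \left(-3 - 17 \left(\left(10164 - 194\right) 282\right)^{2}\right) \left(- \frac{1}{399327}\right) = \left(-3 - 17 \left(9970 \cdot 282\right)^{2}\right) \left(- \frac{1}{399327}\right) = \left(-3 - 17 \cdot 2811540^{2}\right) \left(- \frac{1}{399327}\right) = \left(-3 - 134380871917200\right) \left(- \frac{1}{399327}\right) = \left(-134380871917203\right) \left(- \frac{1}{399327}\right) = \frac{44793623972401}{133109}$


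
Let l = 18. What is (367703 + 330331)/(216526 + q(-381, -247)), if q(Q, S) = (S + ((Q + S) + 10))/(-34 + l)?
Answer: 11168544/3465281 ≈ 3.2230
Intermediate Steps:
q(Q, S) = -5/8 - S/8 - Q/16 (q(Q, S) = (S + ((Q + S) + 10))/(-34 + 18) = (S + (10 + Q + S))/(-16) = (10 + Q + 2*S)*(-1/16) = -5/8 - S/8 - Q/16)
(367703 + 330331)/(216526 + q(-381, -247)) = (367703 + 330331)/(216526 + (-5/8 - ⅛*(-247) - 1/16*(-381))) = 698034/(216526 + (-5/8 + 247/8 + 381/16)) = 698034/(216526 + 865/16) = 698034/(3465281/16) = 698034*(16/3465281) = 11168544/3465281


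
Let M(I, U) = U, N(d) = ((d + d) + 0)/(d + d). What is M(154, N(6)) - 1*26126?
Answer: -26125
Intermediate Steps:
N(d) = 1 (N(d) = (2*d + 0)/((2*d)) = (2*d)*(1/(2*d)) = 1)
M(154, N(6)) - 1*26126 = 1 - 1*26126 = 1 - 26126 = -26125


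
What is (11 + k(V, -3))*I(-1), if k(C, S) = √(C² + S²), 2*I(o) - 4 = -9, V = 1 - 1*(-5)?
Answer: -55/2 - 15*√5/2 ≈ -44.271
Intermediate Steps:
V = 6 (V = 1 + 5 = 6)
I(o) = -5/2 (I(o) = 2 + (½)*(-9) = 2 - 9/2 = -5/2)
(11 + k(V, -3))*I(-1) = (11 + √(6² + (-3)²))*(-5/2) = (11 + √(36 + 9))*(-5/2) = (11 + √45)*(-5/2) = (11 + 3*√5)*(-5/2) = -55/2 - 15*√5/2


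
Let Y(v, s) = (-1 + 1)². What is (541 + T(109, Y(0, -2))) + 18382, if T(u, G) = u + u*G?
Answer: 19032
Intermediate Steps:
Y(v, s) = 0 (Y(v, s) = 0² = 0)
T(u, G) = u + G*u
(541 + T(109, Y(0, -2))) + 18382 = (541 + 109*(1 + 0)) + 18382 = (541 + 109*1) + 18382 = (541 + 109) + 18382 = 650 + 18382 = 19032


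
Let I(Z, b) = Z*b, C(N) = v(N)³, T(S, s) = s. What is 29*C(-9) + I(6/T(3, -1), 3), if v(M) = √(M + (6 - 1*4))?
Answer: -18 - 203*I*√7 ≈ -18.0 - 537.09*I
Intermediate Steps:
v(M) = √(2 + M) (v(M) = √(M + (6 - 4)) = √(M + 2) = √(2 + M))
C(N) = (2 + N)^(3/2) (C(N) = (√(2 + N))³ = (2 + N)^(3/2))
29*C(-9) + I(6/T(3, -1), 3) = 29*(2 - 9)^(3/2) + (6/(-1))*3 = 29*(-7)^(3/2) - 1*6*3 = 29*(-7*I*√7) - 6*3 = -203*I*√7 - 18 = -18 - 203*I*√7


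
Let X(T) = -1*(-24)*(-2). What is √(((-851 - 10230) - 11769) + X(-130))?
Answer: 107*I*√2 ≈ 151.32*I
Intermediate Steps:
X(T) = -48 (X(T) = 24*(-2) = -48)
√(((-851 - 10230) - 11769) + X(-130)) = √(((-851 - 10230) - 11769) - 48) = √((-11081 - 11769) - 48) = √(-22850 - 48) = √(-22898) = 107*I*√2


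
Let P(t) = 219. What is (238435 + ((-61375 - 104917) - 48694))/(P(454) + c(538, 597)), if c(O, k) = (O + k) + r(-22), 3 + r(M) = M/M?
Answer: 23449/1352 ≈ 17.344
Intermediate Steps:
r(M) = -2 (r(M) = -3 + M/M = -3 + 1 = -2)
c(O, k) = -2 + O + k (c(O, k) = (O + k) - 2 = -2 + O + k)
(238435 + ((-61375 - 104917) - 48694))/(P(454) + c(538, 597)) = (238435 + ((-61375 - 104917) - 48694))/(219 + (-2 + 538 + 597)) = (238435 + (-166292 - 48694))/(219 + 1133) = (238435 - 214986)/1352 = 23449*(1/1352) = 23449/1352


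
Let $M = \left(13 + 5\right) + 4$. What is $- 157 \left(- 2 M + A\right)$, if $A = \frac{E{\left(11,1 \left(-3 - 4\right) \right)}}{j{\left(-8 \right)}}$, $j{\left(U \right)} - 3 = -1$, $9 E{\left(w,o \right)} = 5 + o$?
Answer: $\frac{62329}{9} \approx 6925.4$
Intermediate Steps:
$M = 22$ ($M = 18 + 4 = 22$)
$E{\left(w,o \right)} = \frac{5}{9} + \frac{o}{9}$ ($E{\left(w,o \right)} = \frac{5 + o}{9} = \frac{5}{9} + \frac{o}{9}$)
$j{\left(U \right)} = 2$ ($j{\left(U \right)} = 3 - 1 = 2$)
$A = - \frac{1}{9}$ ($A = \frac{\frac{5}{9} + \frac{1 \left(-3 - 4\right)}{9}}{2} = \left(\frac{5}{9} + \frac{1 \left(-7\right)}{9}\right) \frac{1}{2} = \left(\frac{5}{9} + \frac{1}{9} \left(-7\right)\right) \frac{1}{2} = \left(\frac{5}{9} - \frac{7}{9}\right) \frac{1}{2} = \left(- \frac{2}{9}\right) \frac{1}{2} = - \frac{1}{9} \approx -0.11111$)
$- 157 \left(- 2 M + A\right) = - 157 \left(\left(-2\right) 22 - \frac{1}{9}\right) = - 157 \left(-44 - \frac{1}{9}\right) = \left(-157\right) \left(- \frac{397}{9}\right) = \frac{62329}{9}$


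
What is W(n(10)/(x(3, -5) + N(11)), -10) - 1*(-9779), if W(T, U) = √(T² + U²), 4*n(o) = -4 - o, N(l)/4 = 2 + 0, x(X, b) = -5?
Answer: 9779 + √3649/6 ≈ 9789.1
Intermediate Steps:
N(l) = 8 (N(l) = 4*(2 + 0) = 4*2 = 8)
n(o) = -1 - o/4 (n(o) = (-4 - o)/4 = -1 - o/4)
W(n(10)/(x(3, -5) + N(11)), -10) - 1*(-9779) = √(((-1 - ¼*10)/(-5 + 8))² + (-10)²) - 1*(-9779) = √(((-1 - 5/2)/3)² + 100) + 9779 = √((-7/2*⅓)² + 100) + 9779 = √((-7/6)² + 100) + 9779 = √(49/36 + 100) + 9779 = √(3649/36) + 9779 = √3649/6 + 9779 = 9779 + √3649/6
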